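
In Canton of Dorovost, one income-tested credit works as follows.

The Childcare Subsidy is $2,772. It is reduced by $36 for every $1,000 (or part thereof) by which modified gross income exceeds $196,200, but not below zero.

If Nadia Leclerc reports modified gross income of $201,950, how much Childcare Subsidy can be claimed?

$2,556

Childcare Subsidy: income exceeds $196,200 by $5,750, which is 6 full-or-partial $1,000 increments; reduction = 6 × $36 = $216, leaving $2,556.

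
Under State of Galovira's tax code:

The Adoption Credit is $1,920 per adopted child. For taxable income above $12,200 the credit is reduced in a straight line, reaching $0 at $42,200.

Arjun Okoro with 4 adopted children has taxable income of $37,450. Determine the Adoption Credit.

$1,216

Adoption Credit: base = 4 × $1,920 = $7,680. $37,450 is $25,250 into a $30,000 phase-out range, leaving 4,750/30,000 of the credit: $7,680 × 4,750/30,000 = $1,216.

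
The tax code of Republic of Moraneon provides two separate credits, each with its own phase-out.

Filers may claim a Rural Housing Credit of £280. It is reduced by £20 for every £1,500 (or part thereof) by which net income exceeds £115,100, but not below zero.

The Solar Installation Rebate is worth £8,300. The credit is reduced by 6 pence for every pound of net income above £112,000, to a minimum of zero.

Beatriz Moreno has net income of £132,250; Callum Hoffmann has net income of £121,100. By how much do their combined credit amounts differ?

£829

Beatriz (£132,250): Rural Housing Credit: income exceeds £115,100 by £17,150, which is 12 full-or-partial £1,500 increments; reduction = 12 × £20 = £240, leaving £40. Solar Installation Rebate: 6% of the £20,250 excess over £112,000 is £1,215; credit = £8,300 − £1,215 = £7,085. total £40 + £7,085 = £7,125
Callum (£121,100): Rural Housing Credit: income exceeds £115,100 by £6,000, which is 4 full-or-partial £1,500 increments; reduction = 4 × £20 = £80, leaving £200. Solar Installation Rebate: 6% of the £9,100 excess over £112,000 is £546; credit = £8,300 − £546 = £7,754. total £200 + £7,754 = £7,954
Difference: |£7,125 − £7,954| = £829.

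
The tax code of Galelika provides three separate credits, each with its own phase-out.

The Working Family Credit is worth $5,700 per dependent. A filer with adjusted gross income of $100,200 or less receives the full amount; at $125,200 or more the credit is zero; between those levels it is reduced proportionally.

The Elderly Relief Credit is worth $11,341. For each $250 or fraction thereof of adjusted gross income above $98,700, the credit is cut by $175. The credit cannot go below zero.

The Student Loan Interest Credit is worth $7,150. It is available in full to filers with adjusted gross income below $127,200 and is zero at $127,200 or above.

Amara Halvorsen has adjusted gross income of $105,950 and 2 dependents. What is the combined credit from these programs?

$22,194

Working Family Credit: base = 2 × $5,700 = $11,400. $105,950 is $5,750 into a $25,000 phase-out range, leaving 19,250/25,000 of the credit: $11,400 × 19,250/25,000 = $8,778.
Elderly Relief Credit: income exceeds $98,700 by $7,250, which is 29 full-or-partial $250 increments; reduction = 29 × $175 = $5,075, leaving $6,266.
Student Loan Interest Credit: $105,950 is below the $127,200 cutoff, so the full $7,150 applies.
Total: $8,778 + $6,266 + $7,150 = $22,194.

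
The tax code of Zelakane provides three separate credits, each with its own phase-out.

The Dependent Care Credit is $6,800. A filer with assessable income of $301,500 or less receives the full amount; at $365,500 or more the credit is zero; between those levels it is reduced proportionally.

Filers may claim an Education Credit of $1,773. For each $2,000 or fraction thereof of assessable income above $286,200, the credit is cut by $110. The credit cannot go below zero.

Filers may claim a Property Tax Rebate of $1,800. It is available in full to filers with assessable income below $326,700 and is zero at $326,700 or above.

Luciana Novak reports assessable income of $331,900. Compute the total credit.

$3,570

Dependent Care Credit: $331,900 is $30,400 into a $64,000 phase-out range, leaving 33,600/64,000 of the credit: $6,800 × 33,600/64,000 = $3,570.
Education Credit: income exceeds $286,200 by $45,700 → 23 increments × $110 = $2,530 ≥ base, so the credit is $0.
Property Tax Rebate: $331,900 meets or exceeds the $326,700 cutoff, so the credit is $0.
Total: $3,570 + $0 + $0 = $3,570.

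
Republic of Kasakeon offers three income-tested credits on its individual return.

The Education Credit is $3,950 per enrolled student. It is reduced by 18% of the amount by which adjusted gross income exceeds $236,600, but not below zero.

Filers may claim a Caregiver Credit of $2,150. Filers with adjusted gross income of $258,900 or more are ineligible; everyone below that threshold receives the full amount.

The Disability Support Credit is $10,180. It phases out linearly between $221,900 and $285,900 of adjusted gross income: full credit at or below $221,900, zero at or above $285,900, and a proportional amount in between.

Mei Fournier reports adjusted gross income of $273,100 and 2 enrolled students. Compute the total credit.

Education Credit: base = 2 × $3,950 = $7,900. 18% of the $36,500 excess over $236,600 is $6,570; credit = $7,900 − $6,570 = $1,330.
Caregiver Credit: $273,100 meets or exceeds the $258,900 cutoff, so the credit is $0.
Disability Support Credit: $273,100 is $51,200 into a $64,000 phase-out range, leaving 12,800/64,000 of the credit: $10,180 × 12,800/64,000 = $2,036.
Total: $1,330 + $0 + $2,036 = $3,366.

$3,366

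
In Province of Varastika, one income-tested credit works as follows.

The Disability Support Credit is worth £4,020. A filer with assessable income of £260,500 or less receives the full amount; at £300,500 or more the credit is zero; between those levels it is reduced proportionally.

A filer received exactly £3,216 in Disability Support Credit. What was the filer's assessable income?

£3,216 is 3,216/4,020 of the full £4,020, so 804/4,020 of the £40,000 range has been used: income = £260,500 + £40,000 × 804/4,020 = £268,500.

£268,500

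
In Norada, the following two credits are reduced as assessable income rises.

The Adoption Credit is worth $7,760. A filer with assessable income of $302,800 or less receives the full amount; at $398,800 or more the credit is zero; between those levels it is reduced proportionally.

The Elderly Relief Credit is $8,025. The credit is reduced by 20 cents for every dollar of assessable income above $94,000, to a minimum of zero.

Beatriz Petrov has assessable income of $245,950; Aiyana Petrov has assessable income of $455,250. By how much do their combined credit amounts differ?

Beatriz ($245,950): Adoption Credit: $245,950 is at or below the $302,800 threshold, so the full $7,760 applies. Elderly Relief Credit: 20% of the $151,950 excess over $94,000 is $30,390 ≥ base, so the credit is $0. total $7,760 + $0 = $7,760
Aiyana ($455,250): Adoption Credit: $455,250 is at or above $398,800, so the credit is $0. Elderly Relief Credit: 20% of the $361,250 excess over $94,000 is $72,250 ≥ base, so the credit is $0. total $0 + $0 = $0
Difference: |$7,760 − $0| = $7,760.

$7,760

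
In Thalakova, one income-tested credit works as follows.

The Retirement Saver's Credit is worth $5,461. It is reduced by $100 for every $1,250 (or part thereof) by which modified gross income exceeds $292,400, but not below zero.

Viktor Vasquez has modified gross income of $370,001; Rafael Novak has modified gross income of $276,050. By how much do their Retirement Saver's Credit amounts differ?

$5,461

Viktor ($370,001): Retirement Saver's Credit: income exceeds $292,400 by $77,601 → 63 increments × $100 = $6,300 ≥ base, so the credit is $0.
Rafael ($276,050): Retirement Saver's Credit: $276,050 is at or below the $292,400 threshold, so the full $5,461 applies.
Difference: |$0 − $5,461| = $5,461.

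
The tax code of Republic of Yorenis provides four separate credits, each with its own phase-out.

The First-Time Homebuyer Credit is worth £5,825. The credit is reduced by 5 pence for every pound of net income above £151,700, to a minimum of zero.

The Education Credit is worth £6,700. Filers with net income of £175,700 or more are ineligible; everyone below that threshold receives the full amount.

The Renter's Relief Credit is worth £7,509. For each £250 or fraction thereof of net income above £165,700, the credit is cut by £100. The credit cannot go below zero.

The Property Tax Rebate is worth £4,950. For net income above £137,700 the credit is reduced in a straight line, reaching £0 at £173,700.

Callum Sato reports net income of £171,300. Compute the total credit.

First-Time Homebuyer Credit: 5% of the £19,600 excess over £151,700 is £980; credit = £5,825 − £980 = £4,845.
Education Credit: £171,300 is below the £175,700 cutoff, so the full £6,700 applies.
Renter's Relief Credit: income exceeds £165,700 by £5,600, which is 23 full-or-partial £250 increments; reduction = 23 × £100 = £2,300, leaving £5,209.
Property Tax Rebate: £171,300 is £33,600 into a £36,000 phase-out range, leaving 2,400/36,000 of the credit: £4,950 × 2,400/36,000 = £330.
Total: £4,845 + £6,700 + £5,209 + £330 = £17,084.

£17,084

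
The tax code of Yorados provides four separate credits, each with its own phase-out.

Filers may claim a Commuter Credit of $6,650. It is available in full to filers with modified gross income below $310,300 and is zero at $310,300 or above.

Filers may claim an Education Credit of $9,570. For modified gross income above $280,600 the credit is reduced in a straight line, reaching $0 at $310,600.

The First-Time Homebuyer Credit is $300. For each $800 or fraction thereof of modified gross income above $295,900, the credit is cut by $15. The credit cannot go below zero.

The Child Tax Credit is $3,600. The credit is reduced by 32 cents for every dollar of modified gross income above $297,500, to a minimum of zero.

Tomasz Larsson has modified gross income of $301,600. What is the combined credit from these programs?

Commuter Credit: $301,600 is below the $310,300 cutoff, so the full $6,650 applies.
Education Credit: $301,600 is $21,000 into a $30,000 phase-out range, leaving 9,000/30,000 of the credit: $9,570 × 9,000/30,000 = $2,871.
First-Time Homebuyer Credit: income exceeds $295,900 by $5,700, which is 8 full-or-partial $800 increments; reduction = 8 × $15 = $120, leaving $180.
Child Tax Credit: 32% of the $4,100 excess over $297,500 is $1,312; credit = $3,600 − $1,312 = $2,288.
Total: $6,650 + $2,871 + $180 + $2,288 = $11,989.

$11,989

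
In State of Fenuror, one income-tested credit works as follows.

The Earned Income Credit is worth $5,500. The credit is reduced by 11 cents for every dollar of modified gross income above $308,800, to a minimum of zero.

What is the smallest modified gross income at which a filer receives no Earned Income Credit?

The credit falls by 11% of each dollar above $308,800, so it reaches zero when the excess is $5,500 / 11% = $50,000: income = $308,800 + $50,000 = $358,800.

$358,800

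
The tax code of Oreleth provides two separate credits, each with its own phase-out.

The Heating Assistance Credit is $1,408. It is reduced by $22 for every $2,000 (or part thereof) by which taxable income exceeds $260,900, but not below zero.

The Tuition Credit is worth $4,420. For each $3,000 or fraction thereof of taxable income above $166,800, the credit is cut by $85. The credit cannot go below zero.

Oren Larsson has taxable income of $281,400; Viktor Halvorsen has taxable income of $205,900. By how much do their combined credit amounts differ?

Oren ($281,400): Heating Assistance Credit: income exceeds $260,900 by $20,500, which is 11 full-or-partial $2,000 increments; reduction = 11 × $22 = $242, leaving $1,166. Tuition Credit: income exceeds $166,800 by $114,600, which is 39 full-or-partial $3,000 increments; reduction = 39 × $85 = $3,315, leaving $1,105. total $1,166 + $1,105 = $2,271
Viktor ($205,900): Heating Assistance Credit: $205,900 is at or below the $260,900 threshold, so the full $1,408 applies. Tuition Credit: income exceeds $166,800 by $39,100, which is 14 full-or-partial $3,000 increments; reduction = 14 × $85 = $1,190, leaving $3,230. total $1,408 + $3,230 = $4,638
Difference: |$2,271 − $4,638| = $2,367.

$2,367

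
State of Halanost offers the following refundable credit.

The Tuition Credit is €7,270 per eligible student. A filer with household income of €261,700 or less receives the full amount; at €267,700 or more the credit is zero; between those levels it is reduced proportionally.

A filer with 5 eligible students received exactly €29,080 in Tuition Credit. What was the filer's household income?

€262,900

Full credit = 5 × €7,270 = €36,350.
€29,080 is 29,080/36,350 of the full €36,350, so 7,270/36,350 of the €6,000 range has been used: income = €261,700 + €6,000 × 7,270/36,350 = €262,900.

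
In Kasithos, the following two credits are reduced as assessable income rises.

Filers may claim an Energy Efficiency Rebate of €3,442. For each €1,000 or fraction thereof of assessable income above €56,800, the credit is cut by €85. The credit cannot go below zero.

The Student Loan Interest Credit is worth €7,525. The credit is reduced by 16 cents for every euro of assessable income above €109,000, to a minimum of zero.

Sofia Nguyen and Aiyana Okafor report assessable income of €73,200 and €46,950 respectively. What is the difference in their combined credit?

€1,445

Sofia (€73,200): Energy Efficiency Rebate: income exceeds €56,800 by €16,400, which is 17 full-or-partial €1,000 increments; reduction = 17 × €85 = €1,445, leaving €1,997. Student Loan Interest Credit: €73,200 is at or below the €109,000 threshold, so the full €7,525 applies. total €1,997 + €7,525 = €9,522
Aiyana (€46,950): Energy Efficiency Rebate: €46,950 is at or below the €56,800 threshold, so the full €3,442 applies. Student Loan Interest Credit: €46,950 is at or below the €109,000 threshold, so the full €7,525 applies. total €3,442 + €7,525 = €10,967
Difference: |€9,522 − €10,967| = €1,445.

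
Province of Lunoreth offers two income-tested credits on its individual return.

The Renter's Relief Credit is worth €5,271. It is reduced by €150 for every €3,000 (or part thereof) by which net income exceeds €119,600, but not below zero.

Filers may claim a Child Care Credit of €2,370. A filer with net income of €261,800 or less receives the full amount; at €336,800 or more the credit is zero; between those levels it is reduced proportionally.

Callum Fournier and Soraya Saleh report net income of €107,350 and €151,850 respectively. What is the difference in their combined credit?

Callum (€107,350): Renter's Relief Credit: €107,350 is at or below the €119,600 threshold, so the full €5,271 applies. Child Care Credit: €107,350 is at or below the €261,800 threshold, so the full €2,370 applies. total €5,271 + €2,370 = €7,641
Soraya (€151,850): Renter's Relief Credit: income exceeds €119,600 by €32,250, which is 11 full-or-partial €3,000 increments; reduction = 11 × €150 = €1,650, leaving €3,621. Child Care Credit: €151,850 is at or below the €261,800 threshold, so the full €2,370 applies. total €3,621 + €2,370 = €5,991
Difference: |€7,641 − €5,991| = €1,650.

€1,650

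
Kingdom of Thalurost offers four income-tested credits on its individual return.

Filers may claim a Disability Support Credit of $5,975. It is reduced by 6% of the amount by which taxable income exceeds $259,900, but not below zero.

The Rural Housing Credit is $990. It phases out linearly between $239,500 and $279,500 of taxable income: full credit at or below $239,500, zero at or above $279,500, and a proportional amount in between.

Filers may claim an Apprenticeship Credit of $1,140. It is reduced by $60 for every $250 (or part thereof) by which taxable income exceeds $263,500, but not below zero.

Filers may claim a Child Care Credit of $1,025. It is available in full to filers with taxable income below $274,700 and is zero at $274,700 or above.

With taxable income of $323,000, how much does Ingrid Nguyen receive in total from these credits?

Disability Support Credit: 6% of the $63,100 excess over $259,900 is $3,786; credit = $5,975 − $3,786 = $2,189.
Rural Housing Credit: $323,000 is at or above $279,500, so the credit is $0.
Apprenticeship Credit: income exceeds $263,500 by $59,500 → 238 increments × $60 = $14,280 ≥ base, so the credit is $0.
Child Care Credit: $323,000 meets or exceeds the $274,700 cutoff, so the credit is $0.
Total: $2,189 + $0 + $0 + $0 = $2,189.

$2,189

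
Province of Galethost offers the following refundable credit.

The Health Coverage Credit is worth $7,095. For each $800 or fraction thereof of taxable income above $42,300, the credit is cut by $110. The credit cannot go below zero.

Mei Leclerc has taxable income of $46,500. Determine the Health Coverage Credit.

Health Coverage Credit: income exceeds $42,300 by $4,200, which is 6 full-or-partial $800 increments; reduction = 6 × $110 = $660, leaving $6,435.

$6,435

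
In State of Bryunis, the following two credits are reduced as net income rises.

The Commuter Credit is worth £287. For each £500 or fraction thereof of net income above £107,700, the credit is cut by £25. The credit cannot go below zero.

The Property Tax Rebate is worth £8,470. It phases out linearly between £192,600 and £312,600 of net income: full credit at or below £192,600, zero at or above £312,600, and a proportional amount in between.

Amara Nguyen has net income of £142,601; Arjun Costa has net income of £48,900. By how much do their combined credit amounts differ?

£287

Amara (£142,601): Commuter Credit: income exceeds £107,700 by £34,901 → 70 increments × £25 = £1,750 ≥ base, so the credit is £0. Property Tax Rebate: £142,601 is at or below the £192,600 threshold, so the full £8,470 applies. total £0 + £8,470 = £8,470
Arjun (£48,900): Commuter Credit: £48,900 is at or below the £107,700 threshold, so the full £287 applies. Property Tax Rebate: £48,900 is at or below the £192,600 threshold, so the full £8,470 applies. total £287 + £8,470 = £8,757
Difference: |£8,470 − £8,757| = £287.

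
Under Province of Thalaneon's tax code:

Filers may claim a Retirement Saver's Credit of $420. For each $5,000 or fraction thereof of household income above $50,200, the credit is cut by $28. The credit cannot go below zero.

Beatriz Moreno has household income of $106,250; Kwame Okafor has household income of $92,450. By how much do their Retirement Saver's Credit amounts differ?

$84

Beatriz ($106,250): Retirement Saver's Credit: income exceeds $50,200 by $56,050, which is 12 full-or-partial $5,000 increments; reduction = 12 × $28 = $336, leaving $84.
Kwame ($92,450): Retirement Saver's Credit: income exceeds $50,200 by $42,250, which is 9 full-or-partial $5,000 increments; reduction = 9 × $28 = $252, leaving $168.
Difference: |$84 − $168| = $84.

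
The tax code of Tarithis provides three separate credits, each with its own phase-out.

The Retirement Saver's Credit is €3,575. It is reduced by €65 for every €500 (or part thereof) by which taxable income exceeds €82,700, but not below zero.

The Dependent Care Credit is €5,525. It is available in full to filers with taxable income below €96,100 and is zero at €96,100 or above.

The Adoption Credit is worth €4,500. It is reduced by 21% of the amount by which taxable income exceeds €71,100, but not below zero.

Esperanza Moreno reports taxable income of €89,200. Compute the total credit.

Retirement Saver's Credit: income exceeds €82,700 by €6,500, which is 13 full-or-partial €500 increments; reduction = 13 × €65 = €845, leaving €2,730.
Dependent Care Credit: €89,200 is below the €96,100 cutoff, so the full €5,525 applies.
Adoption Credit: 21% of the €18,100 excess over €71,100 is €3,801; credit = €4,500 − €3,801 = €699.
Total: €2,730 + €5,525 + €699 = €8,954.

€8,954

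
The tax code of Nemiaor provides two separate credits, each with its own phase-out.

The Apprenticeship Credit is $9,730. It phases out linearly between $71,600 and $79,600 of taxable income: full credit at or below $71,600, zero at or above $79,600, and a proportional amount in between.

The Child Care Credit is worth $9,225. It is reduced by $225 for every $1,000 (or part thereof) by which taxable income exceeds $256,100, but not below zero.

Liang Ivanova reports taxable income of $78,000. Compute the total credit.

$11,171

Apprenticeship Credit: $78,000 is $6,400 into a $8,000 phase-out range, leaving 1,600/8,000 of the credit: $9,730 × 1,600/8,000 = $1,946.
Child Care Credit: $78,000 is at or below the $256,100 threshold, so the full $9,225 applies.
Total: $1,946 + $9,225 = $11,171.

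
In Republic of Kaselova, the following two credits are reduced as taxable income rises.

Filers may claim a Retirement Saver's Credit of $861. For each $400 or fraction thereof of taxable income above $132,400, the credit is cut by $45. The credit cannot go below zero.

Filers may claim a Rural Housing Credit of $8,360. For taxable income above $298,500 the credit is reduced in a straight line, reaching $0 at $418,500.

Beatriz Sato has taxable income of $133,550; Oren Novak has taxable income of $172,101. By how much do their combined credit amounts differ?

$726

Beatriz ($133,550): Retirement Saver's Credit: income exceeds $132,400 by $1,150, which is 3 full-or-partial $400 increments; reduction = 3 × $45 = $135, leaving $726. Rural Housing Credit: $133,550 is at or below the $298,500 threshold, so the full $8,360 applies. total $726 + $8,360 = $9,086
Oren ($172,101): Retirement Saver's Credit: income exceeds $132,400 by $39,701 → 100 increments × $45 = $4,500 ≥ base, so the credit is $0. Rural Housing Credit: $172,101 is at or below the $298,500 threshold, so the full $8,360 applies. total $0 + $8,360 = $8,360
Difference: |$9,086 − $8,360| = $726.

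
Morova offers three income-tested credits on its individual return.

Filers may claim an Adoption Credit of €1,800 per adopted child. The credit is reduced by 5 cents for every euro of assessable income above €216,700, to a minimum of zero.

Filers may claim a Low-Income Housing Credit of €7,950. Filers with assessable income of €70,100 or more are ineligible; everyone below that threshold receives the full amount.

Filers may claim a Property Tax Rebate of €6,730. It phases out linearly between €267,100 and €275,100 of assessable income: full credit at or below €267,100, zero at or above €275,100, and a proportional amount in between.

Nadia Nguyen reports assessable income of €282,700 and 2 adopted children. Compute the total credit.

Adoption Credit: base = 2 × €1,800 = €3,600. 5% of the €66,000 excess over €216,700 is €3,300; credit = €3,600 − €3,300 = €300.
Low-Income Housing Credit: €282,700 meets or exceeds the €70,100 cutoff, so the credit is €0.
Property Tax Rebate: €282,700 is at or above €275,100, so the credit is €0.
Total: €300 + €0 + €0 = €300.

€300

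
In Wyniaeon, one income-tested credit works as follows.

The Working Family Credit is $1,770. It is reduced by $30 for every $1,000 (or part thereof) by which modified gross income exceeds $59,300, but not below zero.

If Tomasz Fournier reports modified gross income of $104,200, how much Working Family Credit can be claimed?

Working Family Credit: income exceeds $59,300 by $44,900, which is 45 full-or-partial $1,000 increments; reduction = 45 × $30 = $1,350, leaving $420.

$420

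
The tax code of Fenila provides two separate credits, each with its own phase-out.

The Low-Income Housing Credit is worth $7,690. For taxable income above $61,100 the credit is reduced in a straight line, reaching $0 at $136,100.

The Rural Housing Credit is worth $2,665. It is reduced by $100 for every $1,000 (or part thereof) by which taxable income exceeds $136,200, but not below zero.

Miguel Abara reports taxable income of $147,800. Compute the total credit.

$1,465

Low-Income Housing Credit: $147,800 is at or above $136,100, so the credit is $0.
Rural Housing Credit: income exceeds $136,200 by $11,600, which is 12 full-or-partial $1,000 increments; reduction = 12 × $100 = $1,200, leaving $1,465.
Total: $0 + $1,465 = $1,465.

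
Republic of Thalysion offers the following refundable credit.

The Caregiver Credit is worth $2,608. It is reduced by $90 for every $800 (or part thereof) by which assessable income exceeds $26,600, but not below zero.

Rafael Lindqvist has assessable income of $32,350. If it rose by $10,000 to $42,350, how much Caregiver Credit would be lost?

$1,080

At $32,350 — income exceeds $26,600 by $5,750, which is 8 full-or-partial $800 increments; reduction = 8 × $90 = $720, leaving $1,888.
At $42,350 — income exceeds $26,600 by $15,750, which is 20 full-or-partial $800 increments; reduction = 20 × $90 = $1,800, leaving $808.
Lost: $1,888 − $808 = $1,080.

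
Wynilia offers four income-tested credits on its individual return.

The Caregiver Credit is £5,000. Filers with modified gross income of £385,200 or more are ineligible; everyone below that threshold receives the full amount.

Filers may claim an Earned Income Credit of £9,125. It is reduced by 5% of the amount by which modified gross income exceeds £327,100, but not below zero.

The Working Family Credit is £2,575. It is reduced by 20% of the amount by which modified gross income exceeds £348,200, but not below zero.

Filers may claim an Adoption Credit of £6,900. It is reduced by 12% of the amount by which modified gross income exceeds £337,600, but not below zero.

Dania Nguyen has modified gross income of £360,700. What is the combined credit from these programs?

Caregiver Credit: £360,700 is below the £385,200 cutoff, so the full £5,000 applies.
Earned Income Credit: 5% of the £33,600 excess over £327,100 is £1,680; credit = £9,125 − £1,680 = £7,445.
Working Family Credit: 20% of the £12,500 excess over £348,200 is £2,500; credit = £2,575 − £2,500 = £75.
Adoption Credit: 12% of the £23,100 excess over £337,600 is £2,772; credit = £6,900 − £2,772 = £4,128.
Total: £5,000 + £7,445 + £75 + £4,128 = £16,648.

£16,648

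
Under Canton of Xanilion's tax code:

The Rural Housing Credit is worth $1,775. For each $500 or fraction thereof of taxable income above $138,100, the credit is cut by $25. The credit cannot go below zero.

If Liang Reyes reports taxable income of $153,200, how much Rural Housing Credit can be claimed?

Rural Housing Credit: income exceeds $138,100 by $15,100, which is 31 full-or-partial $500 increments; reduction = 31 × $25 = $775, leaving $1,000.

$1,000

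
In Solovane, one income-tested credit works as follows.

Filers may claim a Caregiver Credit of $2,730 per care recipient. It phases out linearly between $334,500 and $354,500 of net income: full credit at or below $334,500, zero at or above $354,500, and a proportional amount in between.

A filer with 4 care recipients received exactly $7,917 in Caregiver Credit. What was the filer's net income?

Full credit = 4 × $2,730 = $10,920.
$7,917 is 7,917/10,920 of the full $10,920, so 3,003/10,920 of the $20,000 range has been used: income = $334,500 + $20,000 × 3,003/10,920 = $340,000.

$340,000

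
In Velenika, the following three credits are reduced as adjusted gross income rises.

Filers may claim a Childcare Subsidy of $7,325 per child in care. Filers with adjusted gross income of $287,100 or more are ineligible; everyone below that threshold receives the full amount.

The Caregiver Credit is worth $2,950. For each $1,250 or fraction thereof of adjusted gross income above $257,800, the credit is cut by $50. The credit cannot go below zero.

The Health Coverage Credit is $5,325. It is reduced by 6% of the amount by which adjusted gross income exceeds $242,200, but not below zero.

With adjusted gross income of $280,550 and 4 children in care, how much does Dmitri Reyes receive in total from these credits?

$34,324

Childcare Subsidy: base = 4 × $7,325 = $29,300. $280,550 is below the $287,100 cutoff, so the full $29,300 applies.
Caregiver Credit: income exceeds $257,800 by $22,750, which is 19 full-or-partial $1,250 increments; reduction = 19 × $50 = $950, leaving $2,000.
Health Coverage Credit: 6% of the $38,350 excess over $242,200 is $2,301; credit = $5,325 − $2,301 = $3,024.
Total: $29,300 + $2,000 + $3,024 = $34,324.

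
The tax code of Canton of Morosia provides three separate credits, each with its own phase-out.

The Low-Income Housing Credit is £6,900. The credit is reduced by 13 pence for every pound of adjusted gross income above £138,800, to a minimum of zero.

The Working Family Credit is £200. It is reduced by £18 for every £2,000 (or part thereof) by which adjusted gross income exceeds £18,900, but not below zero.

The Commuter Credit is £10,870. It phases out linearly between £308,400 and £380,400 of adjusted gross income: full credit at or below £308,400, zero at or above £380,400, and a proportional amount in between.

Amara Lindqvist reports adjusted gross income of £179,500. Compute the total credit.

£12,479

Low-Income Housing Credit: 13% of the £40,700 excess over £138,800 is £5,291; credit = £6,900 − £5,291 = £1,609.
Working Family Credit: income exceeds £18,900 by £160,600 → 81 increments × £18 = £1,458 ≥ base, so the credit is £0.
Commuter Credit: £179,500 is at or below the £308,400 threshold, so the full £10,870 applies.
Total: £1,609 + £0 + £10,870 = £12,479.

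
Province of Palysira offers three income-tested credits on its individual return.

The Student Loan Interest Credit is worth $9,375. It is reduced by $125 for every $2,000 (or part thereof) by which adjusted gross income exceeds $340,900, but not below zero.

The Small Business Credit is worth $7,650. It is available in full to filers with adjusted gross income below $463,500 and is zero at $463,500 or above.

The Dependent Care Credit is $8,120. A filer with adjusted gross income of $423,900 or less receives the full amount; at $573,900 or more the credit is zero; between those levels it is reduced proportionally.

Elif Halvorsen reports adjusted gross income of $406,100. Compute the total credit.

$21,020

Student Loan Interest Credit: income exceeds $340,900 by $65,200, which is 33 full-or-partial $2,000 increments; reduction = 33 × $125 = $4,125, leaving $5,250.
Small Business Credit: $406,100 is below the $463,500 cutoff, so the full $7,650 applies.
Dependent Care Credit: $406,100 is at or below the $423,900 threshold, so the full $8,120 applies.
Total: $5,250 + $7,650 + $8,120 = $21,020.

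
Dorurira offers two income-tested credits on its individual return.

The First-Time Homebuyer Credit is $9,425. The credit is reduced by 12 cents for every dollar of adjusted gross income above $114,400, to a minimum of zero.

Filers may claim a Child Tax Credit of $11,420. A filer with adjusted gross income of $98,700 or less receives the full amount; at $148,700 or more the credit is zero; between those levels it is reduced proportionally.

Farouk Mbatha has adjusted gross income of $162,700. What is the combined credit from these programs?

$3,629

First-Time Homebuyer Credit: 12% of the $48,300 excess over $114,400 is $5,796; credit = $9,425 − $5,796 = $3,629.
Child Tax Credit: $162,700 is at or above $148,700, so the credit is $0.
Total: $3,629 + $0 = $3,629.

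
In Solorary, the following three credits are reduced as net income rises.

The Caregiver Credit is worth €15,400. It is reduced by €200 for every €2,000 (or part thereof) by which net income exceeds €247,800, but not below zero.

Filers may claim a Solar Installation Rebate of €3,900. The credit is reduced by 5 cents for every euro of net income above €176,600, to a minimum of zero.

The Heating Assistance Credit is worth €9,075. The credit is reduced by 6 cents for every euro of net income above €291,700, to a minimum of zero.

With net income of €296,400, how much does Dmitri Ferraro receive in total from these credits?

Caregiver Credit: income exceeds €247,800 by €48,600, which is 25 full-or-partial €2,000 increments; reduction = 25 × €200 = €5,000, leaving €10,400.
Solar Installation Rebate: 5% of the €119,800 excess over €176,600 is €5,990 ≥ base, so the credit is €0.
Heating Assistance Credit: 6% of the €4,700 excess over €291,700 is €282; credit = €9,075 − €282 = €8,793.
Total: €10,400 + €0 + €8,793 = €19,193.

€19,193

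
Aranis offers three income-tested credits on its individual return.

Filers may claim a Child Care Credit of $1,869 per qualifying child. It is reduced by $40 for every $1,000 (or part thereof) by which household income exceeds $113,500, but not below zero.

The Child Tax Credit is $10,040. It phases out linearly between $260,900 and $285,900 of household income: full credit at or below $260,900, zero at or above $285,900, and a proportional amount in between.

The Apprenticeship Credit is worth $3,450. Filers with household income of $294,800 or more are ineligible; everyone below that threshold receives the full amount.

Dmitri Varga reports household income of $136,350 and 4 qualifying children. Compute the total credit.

Child Care Credit: base = 4 × $1,869 = $7,476. income exceeds $113,500 by $22,850, which is 23 full-or-partial $1,000 increments; reduction = 23 × $40 = $920, leaving $6,556.
Child Tax Credit: $136,350 is at or below the $260,900 threshold, so the full $10,040 applies.
Apprenticeship Credit: $136,350 is below the $294,800 cutoff, so the full $3,450 applies.
Total: $6,556 + $10,040 + $3,450 = $20,046.

$20,046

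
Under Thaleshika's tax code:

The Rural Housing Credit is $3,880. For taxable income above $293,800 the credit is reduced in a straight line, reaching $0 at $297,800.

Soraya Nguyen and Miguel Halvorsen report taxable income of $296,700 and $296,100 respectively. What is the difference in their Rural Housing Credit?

$582

Soraya ($296,700): Rural Housing Credit: $296,700 is $2,900 into a $4,000 phase-out range, leaving 1,100/4,000 of the credit: $3,880 × 1,100/4,000 = $1,067.
Miguel ($296,100): Rural Housing Credit: $296,100 is $2,300 into a $4,000 phase-out range, leaving 1,700/4,000 of the credit: $3,880 × 1,700/4,000 = $1,649.
Difference: |$1,067 − $1,649| = $582.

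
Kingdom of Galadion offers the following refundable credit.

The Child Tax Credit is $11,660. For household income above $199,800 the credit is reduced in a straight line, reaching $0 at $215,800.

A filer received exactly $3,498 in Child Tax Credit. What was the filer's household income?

$3,498 is 3,498/11,660 of the full $11,660, so 8,162/11,660 of the $16,000 range has been used: income = $199,800 + $16,000 × 8,162/11,660 = $211,000.

$211,000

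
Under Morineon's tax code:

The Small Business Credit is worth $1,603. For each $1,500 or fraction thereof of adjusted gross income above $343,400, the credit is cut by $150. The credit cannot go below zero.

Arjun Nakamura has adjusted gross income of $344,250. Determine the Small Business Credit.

Small Business Credit: income exceeds $343,400 by $850, which is 1 full-or-partial $1,500 increment; reduction = 1 × $150 = $150, leaving $1,453.

$1,453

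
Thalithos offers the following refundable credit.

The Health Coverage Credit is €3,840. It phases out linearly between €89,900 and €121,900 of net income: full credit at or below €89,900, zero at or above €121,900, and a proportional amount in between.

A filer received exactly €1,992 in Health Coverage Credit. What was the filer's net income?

€105,300

€1,992 is 1,992/3,840 of the full €3,840, so 1,848/3,840 of the €32,000 range has been used: income = €89,900 + €32,000 × 1,848/3,840 = €105,300.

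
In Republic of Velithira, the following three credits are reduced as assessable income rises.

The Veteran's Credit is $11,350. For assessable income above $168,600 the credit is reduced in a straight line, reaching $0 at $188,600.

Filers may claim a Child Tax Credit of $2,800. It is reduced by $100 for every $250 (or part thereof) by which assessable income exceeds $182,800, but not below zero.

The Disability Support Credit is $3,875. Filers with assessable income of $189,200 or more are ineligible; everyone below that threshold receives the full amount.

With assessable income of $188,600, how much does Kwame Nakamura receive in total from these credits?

$4,275

Veteran's Credit: $188,600 is at or above $188,600, so the credit is $0.
Child Tax Credit: income exceeds $182,800 by $5,800, which is 24 full-or-partial $250 increments; reduction = 24 × $100 = $2,400, leaving $400.
Disability Support Credit: $188,600 is below the $189,200 cutoff, so the full $3,875 applies.
Total: $0 + $400 + $3,875 = $4,275.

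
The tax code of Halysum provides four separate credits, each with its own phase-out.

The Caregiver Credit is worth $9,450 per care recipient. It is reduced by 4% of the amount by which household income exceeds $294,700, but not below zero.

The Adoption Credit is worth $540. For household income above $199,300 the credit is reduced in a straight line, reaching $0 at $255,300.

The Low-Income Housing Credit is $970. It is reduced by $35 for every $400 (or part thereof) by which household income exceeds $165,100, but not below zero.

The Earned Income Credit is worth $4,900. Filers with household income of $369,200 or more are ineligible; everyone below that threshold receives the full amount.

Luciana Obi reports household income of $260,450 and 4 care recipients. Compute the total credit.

$42,700

Caregiver Credit: base = 4 × $9,450 = $37,800. $260,450 is at or below the $294,700 threshold, so the full $37,800 applies.
Adoption Credit: $260,450 is at or above $255,300, so the credit is $0.
Low-Income Housing Credit: income exceeds $165,100 by $95,350 → 239 increments × $35 = $8,365 ≥ base, so the credit is $0.
Earned Income Credit: $260,450 is below the $369,200 cutoff, so the full $4,900 applies.
Total: $37,800 + $0 + $0 + $4,900 = $42,700.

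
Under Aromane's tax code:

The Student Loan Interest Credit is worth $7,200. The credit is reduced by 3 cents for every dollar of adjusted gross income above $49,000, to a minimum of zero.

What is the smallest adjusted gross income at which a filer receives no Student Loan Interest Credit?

$289,000

The credit falls by 3% of each dollar above $49,000, so it reaches zero when the excess is $7,200 / 3% = $240,000: income = $49,000 + $240,000 = $289,000.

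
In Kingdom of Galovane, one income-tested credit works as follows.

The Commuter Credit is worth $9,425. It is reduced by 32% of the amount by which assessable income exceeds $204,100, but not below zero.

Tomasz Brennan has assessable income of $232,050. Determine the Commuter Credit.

Commuter Credit: 32% of the $27,950 excess over $204,100 is $8,944; credit = $9,425 − $8,944 = $481.

$481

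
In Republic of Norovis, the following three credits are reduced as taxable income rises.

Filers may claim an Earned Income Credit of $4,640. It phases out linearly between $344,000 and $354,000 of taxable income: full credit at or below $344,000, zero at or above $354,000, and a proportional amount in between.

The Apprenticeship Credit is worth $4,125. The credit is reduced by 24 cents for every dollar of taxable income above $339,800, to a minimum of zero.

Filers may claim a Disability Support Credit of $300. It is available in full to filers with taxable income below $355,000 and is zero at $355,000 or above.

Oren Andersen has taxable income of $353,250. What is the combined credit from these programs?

$1,545

Earned Income Credit: $353,250 is $9,250 into a $10,000 phase-out range, leaving 750/10,000 of the credit: $4,640 × 750/10,000 = $348.
Apprenticeship Credit: 24% of the $13,450 excess over $339,800 is $3,228; credit = $4,125 − $3,228 = $897.
Disability Support Credit: $353,250 is below the $355,000 cutoff, so the full $300 applies.
Total: $348 + $897 + $300 = $1,545.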